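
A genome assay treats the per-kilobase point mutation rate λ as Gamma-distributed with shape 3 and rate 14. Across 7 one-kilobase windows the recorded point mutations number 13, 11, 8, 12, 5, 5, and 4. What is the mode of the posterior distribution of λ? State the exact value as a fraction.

Total count: 13 + 11 + 8 + 12 + 5 + 5 + 4 = 58.
Total exposure: 7 kilobases.
The Gamma prior is conjugate for the Poisson rate, so λ | data ~ Gamma(3+58, 14+7) = Gamma(61, 21).
Posterior mode = (α'−1)/β' = 60/21 = 20/7.

20/7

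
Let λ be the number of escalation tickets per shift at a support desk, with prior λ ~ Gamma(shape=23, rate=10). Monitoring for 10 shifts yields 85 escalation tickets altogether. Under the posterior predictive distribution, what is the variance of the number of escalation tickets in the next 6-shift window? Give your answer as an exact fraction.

1053/25

Total count 85 over total exposure 10 shifts.
Gamma(α, β) with Poisson data over total exposure Σt gives posterior Gamma(α+Σx, β+Σt) = Gamma(108, 20).
The posterior predictive for a window of length T is Negative Binomial with variance T·α'·(β'+T)/β'² = 6·108·26/400 = 1053/25.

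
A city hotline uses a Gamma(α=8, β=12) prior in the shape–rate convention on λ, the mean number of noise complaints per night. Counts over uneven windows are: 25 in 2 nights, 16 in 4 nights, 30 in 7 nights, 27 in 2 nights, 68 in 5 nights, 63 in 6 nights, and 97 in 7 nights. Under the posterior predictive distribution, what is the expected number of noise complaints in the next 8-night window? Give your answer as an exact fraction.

2672/45

Total count: 25 + 16 + 30 + 27 + 68 + 63 + 97 = 326.
Total exposure: 2 + 4 + 7 + 2 + 5 + 6 + 7 = 33 nights.
Gamma(α, β) with Poisson data over total exposure Σt gives posterior Gamma(α+Σx, β+Σt) = Gamma(334, 45).
Predictive mean over an 8-night window = T·E[λ|data] = 8·334/45 = 2672/45.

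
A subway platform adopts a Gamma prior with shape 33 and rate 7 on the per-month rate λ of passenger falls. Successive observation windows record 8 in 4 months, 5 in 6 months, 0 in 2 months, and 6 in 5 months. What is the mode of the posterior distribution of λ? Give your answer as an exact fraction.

Total count: 8 + 5 + 0 + 6 = 19.
Total exposure: 4 + 6 + 2 + 5 = 17 months.
Posterior: α' = 33 + 19 = 52, β' = 7 + 17 = 24.
Posterior mode = (α'−1)/β' = 51/24 = 17/8.

17/8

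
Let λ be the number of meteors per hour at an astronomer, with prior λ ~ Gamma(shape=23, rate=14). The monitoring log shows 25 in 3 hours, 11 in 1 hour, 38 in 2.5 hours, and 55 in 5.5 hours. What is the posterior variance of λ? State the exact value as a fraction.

38/169

Total count: 25 + 11 + 38 + 55 = 129.
Total exposure: 3 + 1 + 2.5 + 5.5 = 12 hours.
Conjugate update: add total count to the shape and total exposure to the rate, giving Gamma(152, 26).
Posterior variance = α'/β'² = 152/676 = 38/169.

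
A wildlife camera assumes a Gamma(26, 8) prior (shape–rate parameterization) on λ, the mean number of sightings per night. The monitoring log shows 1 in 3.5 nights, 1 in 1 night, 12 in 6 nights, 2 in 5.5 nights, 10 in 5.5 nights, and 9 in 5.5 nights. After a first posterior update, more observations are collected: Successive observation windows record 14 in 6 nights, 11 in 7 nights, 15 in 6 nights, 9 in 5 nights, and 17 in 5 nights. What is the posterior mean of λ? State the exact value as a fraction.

127/64

Total count: 1 + 1 + 12 + 2 + 10 + 9 = 35.
Total exposure: 3.5 + 1 + 6 + 5.5 + 5.5 + 5.5 = 27 nights.
After the first batch: Gamma(26 + 35, 8 + 27) = Gamma(61, 35).
Total count: 14 + 11 + 15 + 9 + 17 = 66.
Total exposure: 6 + 7 + 6 + 5 + 5 = 29 nights.
After the second batch: Gamma(61 + 66, 35 + 29) = Gamma(127, 64).
Posterior mean = α'/β' = 127/64.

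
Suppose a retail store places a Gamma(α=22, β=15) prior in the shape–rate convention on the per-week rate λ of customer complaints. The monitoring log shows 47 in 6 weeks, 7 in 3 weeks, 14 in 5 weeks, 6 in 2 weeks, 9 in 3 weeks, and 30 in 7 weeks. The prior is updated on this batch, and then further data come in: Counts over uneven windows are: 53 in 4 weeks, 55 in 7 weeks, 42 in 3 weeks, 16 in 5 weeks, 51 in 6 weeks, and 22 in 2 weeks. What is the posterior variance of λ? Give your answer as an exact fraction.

11/136

Total count: 47 + 7 + 14 + 6 + 9 + 30 = 113.
Total exposure: 6 + 3 + 5 + 2 + 3 + 7 = 26 weeks.
After the first batch: Gamma(22 + 113, 15 + 26) = Gamma(135, 41).
Total count: 53 + 55 + 42 + 16 + 51 + 22 = 239.
Total exposure: 4 + 7 + 3 + 5 + 6 + 2 = 27 weeks.
After the second batch: Gamma(135 + 239, 41 + 27) = Gamma(374, 68).
Posterior variance = α'/β'² = 374/4624 = 11/136.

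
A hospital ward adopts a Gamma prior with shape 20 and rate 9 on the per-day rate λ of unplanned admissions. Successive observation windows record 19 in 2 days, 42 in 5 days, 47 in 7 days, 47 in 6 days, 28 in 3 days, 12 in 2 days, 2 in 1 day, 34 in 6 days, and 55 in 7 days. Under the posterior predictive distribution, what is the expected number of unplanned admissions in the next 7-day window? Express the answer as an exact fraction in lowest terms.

Total count: 19 + 42 + 47 + 47 + 28 + 12 + 2 + 34 + 55 = 286.
Total exposure: 2 + 5 + 7 + 6 + 3 + 2 + 1 + 6 + 7 = 39 days.
Conjugate update: add total count to the shape and total exposure to the rate, giving Gamma(306, 48).
Predictive mean over a 7-day window = T·E[λ|data] = 7·306/48 = 357/8.

357/8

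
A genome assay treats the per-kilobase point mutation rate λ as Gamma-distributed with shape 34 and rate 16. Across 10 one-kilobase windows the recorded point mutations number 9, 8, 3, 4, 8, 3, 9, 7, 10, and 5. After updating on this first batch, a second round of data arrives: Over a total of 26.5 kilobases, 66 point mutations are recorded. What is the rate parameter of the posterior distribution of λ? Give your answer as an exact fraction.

105/2

Total count: 9 + 8 + 3 + 4 + 8 + 3 + 9 + 7 + 10 + 5 = 66.
Total exposure: 10 kilobases.
After the first batch: Gamma(34 + 66, 16 + 10) = Gamma(100, 26).
Total count 66 over total exposure 26.5 kilobases.
After the second batch: Gamma(100 + 66, 26 + 26.5) = Gamma(166, 105/2).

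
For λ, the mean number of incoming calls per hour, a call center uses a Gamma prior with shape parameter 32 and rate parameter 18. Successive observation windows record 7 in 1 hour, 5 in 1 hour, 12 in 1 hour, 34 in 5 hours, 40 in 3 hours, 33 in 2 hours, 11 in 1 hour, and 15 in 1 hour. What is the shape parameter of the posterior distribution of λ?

189

Total count: 7 + 5 + 12 + 34 + 40 + 33 + 11 + 15 = 157.
Total exposure: 1 + 1 + 1 + 5 + 3 + 2 + 1 + 1 = 15 hours.
Gamma(α, β) with Poisson data over total exposure Σt gives posterior Gamma(α+Σx, β+Σt) = Gamma(189, 33).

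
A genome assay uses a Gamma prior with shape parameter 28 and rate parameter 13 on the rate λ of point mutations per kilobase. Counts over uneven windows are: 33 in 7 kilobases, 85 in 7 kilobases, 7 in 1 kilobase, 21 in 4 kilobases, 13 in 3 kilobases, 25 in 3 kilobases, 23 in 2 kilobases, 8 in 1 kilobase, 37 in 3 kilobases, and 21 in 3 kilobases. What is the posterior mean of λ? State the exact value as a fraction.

301/47

Total count: 33 + 85 + 7 + 21 + 13 + 25 + 23 + 8 + 37 + 21 = 273.
Total exposure: 7 + 7 + 1 + 4 + 3 + 3 + 2 + 1 + 3 + 3 = 34 kilobases.
The Gamma prior is conjugate for the Poisson rate, so λ | data ~ Gamma(28+273, 13+34) = Gamma(301, 47).
Posterior mean = α'/β' = 301/47.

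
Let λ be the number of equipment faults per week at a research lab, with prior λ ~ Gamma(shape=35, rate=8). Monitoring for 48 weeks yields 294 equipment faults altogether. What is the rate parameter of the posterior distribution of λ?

Total count 294 over total exposure 48 weeks.
Conjugate update: add total count to the shape and total exposure to the rate, giving Gamma(329, 56).

56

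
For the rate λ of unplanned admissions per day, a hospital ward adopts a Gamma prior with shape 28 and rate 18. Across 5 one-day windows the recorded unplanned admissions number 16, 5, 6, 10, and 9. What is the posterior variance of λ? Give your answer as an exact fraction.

Total count: 16 + 5 + 6 + 10 + 9 = 46.
Total exposure: 5 days.
By Gamma–Poisson conjugacy, the posterior is Gamma(α + Σx, β + Σt) = Gamma(28 + 46, 18 + 5) = Gamma(74, 23).
Posterior variance = α'/β'² = 74/529.

74/529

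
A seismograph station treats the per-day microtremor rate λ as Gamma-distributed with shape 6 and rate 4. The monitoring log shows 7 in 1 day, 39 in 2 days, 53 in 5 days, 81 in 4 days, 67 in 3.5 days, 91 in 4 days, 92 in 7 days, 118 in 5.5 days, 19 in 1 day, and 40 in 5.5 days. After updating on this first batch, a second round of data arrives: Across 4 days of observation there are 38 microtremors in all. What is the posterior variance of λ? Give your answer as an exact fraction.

Total count: 7 + 39 + 53 + 81 + 67 + 91 + 92 + 118 + 19 + 40 = 607.
Total exposure: 1 + 2 + 5 + 4 + 3.5 + 4 + 7 + 5.5 + 1 + 5.5 = 38.5 days.
After the first batch: Gamma(6 + 607, 4 + 38.5) = Gamma(613, 85/2).
Total count 38 over total exposure 4 days.
After the second batch: Gamma(613 + 38, 85/2 + 4) = Gamma(651, 93/2).
Posterior variance = α'/β'² = 651/(8649/4) = 28/93.

28/93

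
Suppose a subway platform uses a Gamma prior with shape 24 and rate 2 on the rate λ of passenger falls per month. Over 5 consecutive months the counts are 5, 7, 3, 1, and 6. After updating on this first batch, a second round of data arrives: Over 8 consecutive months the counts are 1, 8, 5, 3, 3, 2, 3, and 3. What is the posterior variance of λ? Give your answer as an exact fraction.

74/225

Total count: 5 + 7 + 3 + 1 + 6 = 22.
Total exposure: 5 months.
After the first batch: Gamma(24 + 22, 2 + 5) = Gamma(46, 7).
Total count: 1 + 8 + 5 + 3 + 3 + 2 + 3 + 3 = 28.
Total exposure: 8 months.
After the second batch: Gamma(46 + 28, 7 + 8) = Gamma(74, 15).
Posterior variance = α'/β'² = 74/225.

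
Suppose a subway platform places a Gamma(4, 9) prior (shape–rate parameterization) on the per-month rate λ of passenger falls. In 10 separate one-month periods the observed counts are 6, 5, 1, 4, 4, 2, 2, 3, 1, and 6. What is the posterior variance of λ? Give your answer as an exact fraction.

2/19

Total count: 6 + 5 + 1 + 4 + 4 + 2 + 2 + 3 + 1 + 6 = 34.
Total exposure: 10 months.
The Gamma prior is conjugate for the Poisson rate, so λ | data ~ Gamma(4+34, 9+10) = Gamma(38, 19).
Posterior variance = α'/β'² = 38/361 = 2/19.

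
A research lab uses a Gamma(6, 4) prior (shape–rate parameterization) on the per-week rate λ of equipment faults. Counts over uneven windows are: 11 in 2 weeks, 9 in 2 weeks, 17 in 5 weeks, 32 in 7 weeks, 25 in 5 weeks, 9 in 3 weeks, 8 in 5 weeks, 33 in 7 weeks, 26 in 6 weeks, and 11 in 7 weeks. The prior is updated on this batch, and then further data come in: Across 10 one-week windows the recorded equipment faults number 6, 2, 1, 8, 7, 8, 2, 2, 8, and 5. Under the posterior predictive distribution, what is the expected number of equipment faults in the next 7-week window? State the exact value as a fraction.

236/9

Total count: 11 + 9 + 17 + 32 + 25 + 9 + 8 + 33 + 26 + 11 = 181.
Total exposure: 2 + 2 + 5 + 7 + 5 + 3 + 5 + 7 + 6 + 7 = 49 weeks.
After the first batch: Gamma(6 + 181, 4 + 49) = Gamma(187, 53).
Total count: 6 + 2 + 1 + 8 + 7 + 8 + 2 + 2 + 8 + 5 = 49.
Total exposure: 10 weeks.
After the second batch: Gamma(187 + 49, 53 + 10) = Gamma(236, 63).
Predictive mean over a 7-week window = T·E[λ|data] = 7·236/63 = 236/9.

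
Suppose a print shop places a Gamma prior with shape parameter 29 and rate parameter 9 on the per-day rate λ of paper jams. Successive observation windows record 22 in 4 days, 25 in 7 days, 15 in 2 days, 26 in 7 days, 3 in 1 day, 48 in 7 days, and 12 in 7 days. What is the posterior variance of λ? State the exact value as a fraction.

Total count: 22 + 25 + 15 + 26 + 3 + 48 + 12 = 151.
Total exposure: 4 + 7 + 2 + 7 + 1 + 7 + 7 = 35 days.
Gamma(α, β) with Poisson data over total exposure Σt gives posterior Gamma(α+Σx, β+Σt) = Gamma(180, 44).
Posterior variance = α'/β'² = 180/1936 = 45/484.

45/484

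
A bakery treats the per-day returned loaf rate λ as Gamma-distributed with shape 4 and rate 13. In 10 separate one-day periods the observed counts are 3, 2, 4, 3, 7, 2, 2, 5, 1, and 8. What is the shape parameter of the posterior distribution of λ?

41

Total count: 3 + 2 + 4 + 3 + 7 + 2 + 2 + 5 + 1 + 8 = 37.
Total exposure: 10 days.
By Gamma–Poisson conjugacy, the posterior is Gamma(α + Σx, β + Σt) = Gamma(4 + 37, 13 + 10) = Gamma(41, 23).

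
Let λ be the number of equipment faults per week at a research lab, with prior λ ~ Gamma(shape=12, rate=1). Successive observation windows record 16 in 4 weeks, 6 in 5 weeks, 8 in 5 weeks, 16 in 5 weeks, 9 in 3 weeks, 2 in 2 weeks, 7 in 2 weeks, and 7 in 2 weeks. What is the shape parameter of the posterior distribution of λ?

83

Total count: 16 + 6 + 8 + 16 + 9 + 2 + 7 + 7 = 71.
Total exposure: 4 + 5 + 5 + 5 + 3 + 2 + 2 + 2 = 28 weeks.
Conjugate update: add total count to the shape and total exposure to the rate, giving Gamma(83, 29).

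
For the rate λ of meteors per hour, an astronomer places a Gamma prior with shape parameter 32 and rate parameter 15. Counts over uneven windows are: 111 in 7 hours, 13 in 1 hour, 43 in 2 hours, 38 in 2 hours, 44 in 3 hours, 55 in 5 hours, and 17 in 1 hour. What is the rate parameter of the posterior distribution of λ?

Total count: 111 + 13 + 43 + 38 + 44 + 55 + 17 = 321.
Total exposure: 7 + 1 + 2 + 2 + 3 + 5 + 1 = 21 hours.
Posterior: α' = 32 + 321 = 353, β' = 15 + 21 = 36.

36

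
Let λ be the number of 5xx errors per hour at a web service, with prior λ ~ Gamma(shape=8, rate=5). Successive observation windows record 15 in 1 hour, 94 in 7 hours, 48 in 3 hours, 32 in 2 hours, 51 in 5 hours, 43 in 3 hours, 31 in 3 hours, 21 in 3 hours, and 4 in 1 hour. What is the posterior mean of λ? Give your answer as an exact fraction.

347/33

Total count: 15 + 94 + 48 + 32 + 51 + 43 + 31 + 21 + 4 = 339.
Total exposure: 1 + 7 + 3 + 2 + 5 + 3 + 3 + 3 + 1 = 28 hours.
By Gamma–Poisson conjugacy, the posterior is Gamma(α + Σx, β + Σt) = Gamma(8 + 339, 5 + 28) = Gamma(347, 33).
Posterior mean = α'/β' = 347/33.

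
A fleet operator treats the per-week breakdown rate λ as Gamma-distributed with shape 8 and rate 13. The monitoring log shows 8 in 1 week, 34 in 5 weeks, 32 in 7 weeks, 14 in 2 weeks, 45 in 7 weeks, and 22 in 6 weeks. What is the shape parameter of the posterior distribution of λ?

Total count: 8 + 34 + 32 + 14 + 45 + 22 = 155.
Total exposure: 1 + 5 + 7 + 2 + 7 + 6 = 28 weeks.
By Gamma–Poisson conjugacy, the posterior is Gamma(α + Σx, β + Σt) = Gamma(8 + 155, 13 + 28) = Gamma(163, 41).

163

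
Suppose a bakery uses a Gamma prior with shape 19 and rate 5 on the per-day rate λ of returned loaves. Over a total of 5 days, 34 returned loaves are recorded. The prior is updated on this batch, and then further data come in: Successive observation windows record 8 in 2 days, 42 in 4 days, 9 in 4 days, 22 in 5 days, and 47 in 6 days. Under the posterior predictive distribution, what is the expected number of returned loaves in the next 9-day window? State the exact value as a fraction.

Total count 34 over total exposure 5 days.
After the first batch: Gamma(19 + 34, 5 + 5) = Gamma(53, 10).
Total count: 8 + 42 + 9 + 22 + 47 = 128.
Total exposure: 2 + 4 + 4 + 5 + 6 = 21 days.
After the second batch: Gamma(53 + 128, 10 + 21) = Gamma(181, 31).
Predictive mean over a 9-day window = T·E[λ|data] = 9·181/31 = 1629/31.

1629/31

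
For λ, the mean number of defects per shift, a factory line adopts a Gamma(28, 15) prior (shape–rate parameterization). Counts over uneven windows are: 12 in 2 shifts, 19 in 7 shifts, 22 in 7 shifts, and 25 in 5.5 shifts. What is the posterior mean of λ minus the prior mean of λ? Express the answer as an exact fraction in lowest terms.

Total count: 12 + 19 + 22 + 25 = 78.
Total exposure: 2 + 7 + 7 + 5.5 = 21.5 shifts.
By Gamma–Poisson conjugacy, the posterior is Gamma(α + Σx, β + Σt) = Gamma(28 + 78, 15 + 21.5) = Gamma(106, 73/2).
Posterior mean = 106/(73/2) = 212/73; prior mean = 28/15 = 28/15. Difference = 212/73 − 28/15 = 1136/1095.

1136/1095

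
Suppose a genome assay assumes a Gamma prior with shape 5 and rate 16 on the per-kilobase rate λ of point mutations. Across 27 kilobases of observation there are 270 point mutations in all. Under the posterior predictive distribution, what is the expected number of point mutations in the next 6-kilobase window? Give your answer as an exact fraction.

Total count 270 over total exposure 27 kilobases.
The Gamma prior is conjugate for the Poisson rate, so λ | data ~ Gamma(5+270, 16+27) = Gamma(275, 43).
Predictive mean over a 6-kilobase window = T·E[λ|data] = 6·275/43 = 1650/43.

1650/43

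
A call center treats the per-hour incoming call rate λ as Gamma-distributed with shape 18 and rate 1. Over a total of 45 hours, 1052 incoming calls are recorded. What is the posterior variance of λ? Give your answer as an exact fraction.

535/1058

Total count 1052 over total exposure 45 hours.
By Gamma–Poisson conjugacy, the posterior is Gamma(α + Σx, β + Σt) = Gamma(18 + 1052, 1 + 45) = Gamma(1070, 46).
Posterior variance = α'/β'² = 1070/2116 = 535/1058.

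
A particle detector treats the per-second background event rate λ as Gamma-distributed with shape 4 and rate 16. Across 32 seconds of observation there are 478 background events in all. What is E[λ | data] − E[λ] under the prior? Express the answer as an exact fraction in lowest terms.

235/24

Total count 478 over total exposure 32 seconds.
The Gamma prior is conjugate for the Poisson rate, so λ | data ~ Gamma(4+478, 16+32) = Gamma(482, 48).
Posterior mean = 482/48 = 241/24; prior mean = 4/16 = 1/4. Difference = 241/24 − 1/4 = 235/24.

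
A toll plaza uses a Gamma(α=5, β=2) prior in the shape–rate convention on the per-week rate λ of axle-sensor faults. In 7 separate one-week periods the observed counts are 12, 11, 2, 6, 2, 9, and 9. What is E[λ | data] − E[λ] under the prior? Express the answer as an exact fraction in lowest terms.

Total count: 12 + 11 + 2 + 6 + 2 + 9 + 9 = 51.
Total exposure: 7 weeks.
Gamma(α, β) with Poisson data over total exposure Σt gives posterior Gamma(α+Σx, β+Σt) = Gamma(56, 9).
Posterior mean = 56/9 = 56/9; prior mean = 5/2 = 5/2. Difference = 56/9 − 5/2 = 67/18.

67/18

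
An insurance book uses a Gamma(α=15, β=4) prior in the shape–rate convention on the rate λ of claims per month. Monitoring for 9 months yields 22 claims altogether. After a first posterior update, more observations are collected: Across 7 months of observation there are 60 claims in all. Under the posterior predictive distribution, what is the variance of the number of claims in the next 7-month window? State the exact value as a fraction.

18333/400

Total count 22 over total exposure 9 months.
After the first batch: Gamma(15 + 22, 4 + 9) = Gamma(37, 13).
Total count 60 over total exposure 7 months.
After the second batch: Gamma(37 + 60, 13 + 7) = Gamma(97, 20).
The posterior predictive for a window of length T is Negative Binomial with variance T·α'·(β'+T)/β'² = 7·97·27/400 = 18333/400.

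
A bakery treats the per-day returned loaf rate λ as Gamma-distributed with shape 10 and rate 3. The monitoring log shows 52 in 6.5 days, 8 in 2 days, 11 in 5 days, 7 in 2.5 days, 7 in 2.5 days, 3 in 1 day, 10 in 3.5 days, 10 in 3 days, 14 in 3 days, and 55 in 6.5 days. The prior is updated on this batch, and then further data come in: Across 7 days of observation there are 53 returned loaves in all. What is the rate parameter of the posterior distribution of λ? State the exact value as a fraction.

91/2

Total count: 52 + 8 + 11 + 7 + 7 + 3 + 10 + 10 + 14 + 55 = 177.
Total exposure: 6.5 + 2 + 5 + 2.5 + 2.5 + 1 + 3.5 + 3 + 3 + 6.5 = 35.5 days.
After the first batch: Gamma(10 + 177, 3 + 35.5) = Gamma(187, 77/2).
Total count 53 over total exposure 7 days.
After the second batch: Gamma(187 + 53, 77/2 + 7) = Gamma(240, 91/2).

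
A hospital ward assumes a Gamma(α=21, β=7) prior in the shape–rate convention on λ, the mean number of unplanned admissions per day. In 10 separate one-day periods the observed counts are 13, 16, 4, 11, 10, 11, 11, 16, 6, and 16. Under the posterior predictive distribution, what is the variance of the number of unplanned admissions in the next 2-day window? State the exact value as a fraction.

5130/289

Total count: 13 + 16 + 4 + 11 + 10 + 11 + 11 + 16 + 6 + 16 = 114.
Total exposure: 10 days.
Posterior: α' = 21 + 114 = 135, β' = 7 + 10 = 17.
The posterior predictive for a window of length T is Negative Binomial with variance T·α'·(β'+T)/β'² = 2·135·19/289 = 5130/289.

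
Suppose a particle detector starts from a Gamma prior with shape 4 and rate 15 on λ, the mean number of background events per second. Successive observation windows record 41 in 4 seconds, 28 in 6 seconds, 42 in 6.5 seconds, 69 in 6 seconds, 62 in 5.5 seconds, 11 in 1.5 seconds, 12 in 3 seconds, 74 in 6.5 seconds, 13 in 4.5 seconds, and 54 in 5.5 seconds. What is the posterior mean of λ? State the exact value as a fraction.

Total count: 41 + 28 + 42 + 69 + 62 + 11 + 12 + 74 + 13 + 54 = 406.
Total exposure: 4 + 6 + 6.5 + 6 + 5.5 + 1.5 + 3 + 6.5 + 4.5 + 5.5 = 49 seconds.
Conjugate update: add total count to the shape and total exposure to the rate, giving Gamma(410, 64).
Posterior mean = α'/β' = 410/64 = 205/32.

205/32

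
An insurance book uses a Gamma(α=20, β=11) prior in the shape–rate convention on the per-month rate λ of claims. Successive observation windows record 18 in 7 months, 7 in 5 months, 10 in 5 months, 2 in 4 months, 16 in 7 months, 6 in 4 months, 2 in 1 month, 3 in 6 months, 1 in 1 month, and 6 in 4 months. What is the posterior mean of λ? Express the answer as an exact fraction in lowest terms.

91/55

Total count: 18 + 7 + 10 + 2 + 16 + 6 + 2 + 3 + 1 + 6 = 71.
Total exposure: 7 + 5 + 5 + 4 + 7 + 4 + 1 + 6 + 1 + 4 = 44 months.
The Gamma prior is conjugate for the Poisson rate, so λ | data ~ Gamma(20+71, 11+44) = Gamma(91, 55).
Posterior mean = α'/β' = 91/55.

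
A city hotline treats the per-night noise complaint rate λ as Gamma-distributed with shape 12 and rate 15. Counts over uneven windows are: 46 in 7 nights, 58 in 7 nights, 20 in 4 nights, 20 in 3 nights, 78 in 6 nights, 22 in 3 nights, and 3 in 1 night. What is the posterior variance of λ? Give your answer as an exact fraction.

Total count: 46 + 58 + 20 + 20 + 78 + 22 + 3 = 247.
Total exposure: 7 + 7 + 4 + 3 + 6 + 3 + 1 = 31 nights.
Conjugate update: add total count to the shape and total exposure to the rate, giving Gamma(259, 46).
Posterior variance = α'/β'² = 259/2116.

259/2116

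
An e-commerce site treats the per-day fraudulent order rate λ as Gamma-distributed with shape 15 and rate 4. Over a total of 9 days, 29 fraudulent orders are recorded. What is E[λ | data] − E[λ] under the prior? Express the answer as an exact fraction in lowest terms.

-19/52

Total count 29 over total exposure 9 days.
By Gamma–Poisson conjugacy, the posterior is Gamma(α + Σx, β + Σt) = Gamma(15 + 29, 4 + 9) = Gamma(44, 13).
Posterior mean = 44/13 = 44/13; prior mean = 15/4 = 15/4. Difference = 44/13 − 15/4 = -19/52.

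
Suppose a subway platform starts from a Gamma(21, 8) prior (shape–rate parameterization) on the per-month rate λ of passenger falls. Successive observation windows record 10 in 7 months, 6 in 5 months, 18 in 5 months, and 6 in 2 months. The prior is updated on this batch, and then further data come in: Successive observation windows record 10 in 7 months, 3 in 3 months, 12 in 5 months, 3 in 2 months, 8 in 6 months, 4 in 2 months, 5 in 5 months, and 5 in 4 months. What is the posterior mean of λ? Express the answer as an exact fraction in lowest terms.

111/61

Total count: 10 + 6 + 18 + 6 = 40.
Total exposure: 7 + 5 + 5 + 2 = 19 months.
After the first batch: Gamma(21 + 40, 8 + 19) = Gamma(61, 27).
Total count: 10 + 3 + 12 + 3 + 8 + 4 + 5 + 5 = 50.
Total exposure: 7 + 3 + 5 + 2 + 6 + 2 + 5 + 4 = 34 months.
After the second batch: Gamma(61 + 50, 27 + 34) = Gamma(111, 61).
Posterior mean = α'/β' = 111/61.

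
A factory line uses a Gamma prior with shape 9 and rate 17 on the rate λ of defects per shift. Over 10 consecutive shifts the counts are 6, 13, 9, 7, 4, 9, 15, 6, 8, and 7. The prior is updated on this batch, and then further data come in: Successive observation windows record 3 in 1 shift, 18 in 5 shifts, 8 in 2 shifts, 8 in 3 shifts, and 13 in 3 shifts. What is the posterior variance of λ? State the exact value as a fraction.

143/1681

Total count: 6 + 13 + 9 + 7 + 4 + 9 + 15 + 6 + 8 + 7 = 84.
Total exposure: 10 shifts.
After the first batch: Gamma(9 + 84, 17 + 10) = Gamma(93, 27).
Total count: 3 + 18 + 8 + 8 + 13 = 50.
Total exposure: 1 + 5 + 2 + 3 + 3 = 14 shifts.
After the second batch: Gamma(93 + 50, 27 + 14) = Gamma(143, 41).
Posterior variance = α'/β'² = 143/1681.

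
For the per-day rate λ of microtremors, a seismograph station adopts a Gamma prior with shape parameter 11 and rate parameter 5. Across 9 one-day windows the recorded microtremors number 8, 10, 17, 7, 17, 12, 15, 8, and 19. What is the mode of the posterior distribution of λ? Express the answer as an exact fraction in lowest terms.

123/14

Total count: 8 + 10 + 17 + 7 + 17 + 12 + 15 + 8 + 19 = 113.
Total exposure: 9 days.
Gamma(α, β) with Poisson data over total exposure Σt gives posterior Gamma(α+Σx, β+Σt) = Gamma(124, 14).
Posterior mode = (α'−1)/β' = 123/14.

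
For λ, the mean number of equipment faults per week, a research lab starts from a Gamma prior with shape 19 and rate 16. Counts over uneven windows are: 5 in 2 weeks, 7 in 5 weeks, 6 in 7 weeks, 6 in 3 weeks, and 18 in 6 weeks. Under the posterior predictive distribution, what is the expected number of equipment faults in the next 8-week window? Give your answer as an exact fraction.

Total count: 5 + 7 + 6 + 6 + 18 = 42.
Total exposure: 2 + 5 + 7 + 3 + 6 = 23 weeks.
By Gamma–Poisson conjugacy, the posterior is Gamma(α + Σx, β + Σt) = Gamma(19 + 42, 16 + 23) = Gamma(61, 39).
Predictive mean over an 8-week window = T·E[λ|data] = 8·61/39 = 488/39.

488/39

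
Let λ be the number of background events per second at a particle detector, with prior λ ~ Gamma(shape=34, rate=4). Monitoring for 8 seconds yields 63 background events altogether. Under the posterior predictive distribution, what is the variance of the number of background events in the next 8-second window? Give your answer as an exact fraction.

970/9

Total count 63 over total exposure 8 seconds.
Posterior: α' = 34 + 63 = 97, β' = 4 + 8 = 12.
The posterior predictive for a window of length T is Negative Binomial with variance T·α'·(β'+T)/β'² = 8·97·20/144 = 970/9.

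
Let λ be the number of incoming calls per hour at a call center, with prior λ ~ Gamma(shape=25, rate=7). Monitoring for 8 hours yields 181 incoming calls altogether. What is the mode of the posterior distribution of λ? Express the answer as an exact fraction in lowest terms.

Total count 181 over total exposure 8 hours.
By Gamma–Poisson conjugacy, the posterior is Gamma(α + Σx, β + Σt) = Gamma(25 + 181, 7 + 8) = Gamma(206, 15).
Posterior mode = (α'−1)/β' = 205/15 = 41/3.

41/3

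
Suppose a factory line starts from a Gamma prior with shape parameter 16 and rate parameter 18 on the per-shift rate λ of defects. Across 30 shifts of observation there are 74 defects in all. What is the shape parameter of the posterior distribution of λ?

90

Total count 74 over total exposure 30 shifts.
Conjugate update: add total count to the shape and total exposure to the rate, giving Gamma(90, 48).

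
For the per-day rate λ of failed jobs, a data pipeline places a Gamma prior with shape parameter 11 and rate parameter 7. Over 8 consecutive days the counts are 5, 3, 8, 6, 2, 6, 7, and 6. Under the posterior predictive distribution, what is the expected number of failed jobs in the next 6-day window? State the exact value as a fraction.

108/5

Total count: 5 + 3 + 8 + 6 + 2 + 6 + 7 + 6 = 43.
Total exposure: 8 days.
Conjugate update: add total count to the shape and total exposure to the rate, giving Gamma(54, 15).
Predictive mean over a 6-day window = T·E[λ|data] = 6·54/15 = 108/5.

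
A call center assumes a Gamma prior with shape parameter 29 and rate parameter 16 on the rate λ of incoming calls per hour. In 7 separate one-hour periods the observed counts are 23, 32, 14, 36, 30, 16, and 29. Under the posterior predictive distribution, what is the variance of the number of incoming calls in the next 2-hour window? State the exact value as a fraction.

Total count: 23 + 32 + 14 + 36 + 30 + 16 + 29 = 180.
Total exposure: 7 hours.
By Gamma–Poisson conjugacy, the posterior is Gamma(α + Σx, β + Σt) = Gamma(29 + 180, 16 + 7) = Gamma(209, 23).
The posterior predictive for a window of length T is Negative Binomial with variance T·α'·(β'+T)/β'² = 2·209·25/529 = 10450/529.

10450/529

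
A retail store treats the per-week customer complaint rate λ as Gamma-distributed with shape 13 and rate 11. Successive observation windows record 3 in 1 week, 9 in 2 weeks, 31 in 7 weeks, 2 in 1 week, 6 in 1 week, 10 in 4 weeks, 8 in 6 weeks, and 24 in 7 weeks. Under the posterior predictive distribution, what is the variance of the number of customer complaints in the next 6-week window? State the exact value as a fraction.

3657/200

Total count: 3 + 9 + 31 + 2 + 6 + 10 + 8 + 24 = 93.
Total exposure: 1 + 2 + 7 + 1 + 1 + 4 + 6 + 7 = 29 weeks.
By Gamma–Poisson conjugacy, the posterior is Gamma(α + Σx, β + Σt) = Gamma(13 + 93, 11 + 29) = Gamma(106, 40).
The posterior predictive for a window of length T is Negative Binomial with variance T·α'·(β'+T)/β'² = 6·106·46/1600 = 3657/200.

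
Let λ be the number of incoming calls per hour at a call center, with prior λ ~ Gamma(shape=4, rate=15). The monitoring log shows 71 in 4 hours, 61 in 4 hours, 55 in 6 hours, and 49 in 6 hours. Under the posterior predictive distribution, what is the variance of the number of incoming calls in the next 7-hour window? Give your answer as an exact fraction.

288/5

Total count: 71 + 61 + 55 + 49 = 236.
Total exposure: 4 + 4 + 6 + 6 = 20 hours.
Gamma(α, β) with Poisson data over total exposure Σt gives posterior Gamma(α+Σx, β+Σt) = Gamma(240, 35).
The posterior predictive for a window of length T is Negative Binomial with variance T·α'·(β'+T)/β'² = 7·240·42/1225 = 288/5.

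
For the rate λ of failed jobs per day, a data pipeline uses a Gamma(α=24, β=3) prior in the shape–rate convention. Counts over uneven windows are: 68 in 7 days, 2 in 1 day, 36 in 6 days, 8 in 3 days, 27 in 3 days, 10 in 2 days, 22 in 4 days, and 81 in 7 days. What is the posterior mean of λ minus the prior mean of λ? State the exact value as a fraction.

Total count: 68 + 2 + 36 + 8 + 27 + 10 + 22 + 81 = 254.
Total exposure: 7 + 1 + 6 + 3 + 3 + 2 + 4 + 7 = 33 days.
Conjugate update: add total count to the shape and total exposure to the rate, giving Gamma(278, 36).
Posterior mean = 278/36 = 139/18; prior mean = 24/3 = 8. Difference = 139/18 − 8 = -5/18.

-5/18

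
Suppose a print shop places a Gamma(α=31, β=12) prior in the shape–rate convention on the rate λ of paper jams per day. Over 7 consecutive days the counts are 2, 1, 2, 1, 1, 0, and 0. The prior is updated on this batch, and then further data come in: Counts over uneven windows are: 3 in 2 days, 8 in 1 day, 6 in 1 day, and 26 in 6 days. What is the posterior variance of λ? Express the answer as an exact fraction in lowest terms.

Total count: 2 + 1 + 2 + 1 + 1 + 0 + 0 = 7.
Total exposure: 7 days.
After the first batch: Gamma(31 + 7, 12 + 7) = Gamma(38, 19).
Total count: 3 + 8 + 6 + 26 = 43.
Total exposure: 2 + 1 + 1 + 6 = 10 days.
After the second batch: Gamma(38 + 43, 19 + 10) = Gamma(81, 29).
Posterior variance = α'/β'² = 81/841.

81/841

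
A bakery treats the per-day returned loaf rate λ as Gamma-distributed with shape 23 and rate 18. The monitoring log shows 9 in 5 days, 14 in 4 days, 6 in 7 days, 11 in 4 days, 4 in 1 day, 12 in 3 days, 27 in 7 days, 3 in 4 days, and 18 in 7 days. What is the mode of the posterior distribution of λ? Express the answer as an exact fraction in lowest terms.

Total count: 9 + 14 + 6 + 11 + 4 + 12 + 27 + 3 + 18 = 104.
Total exposure: 5 + 4 + 7 + 4 + 1 + 3 + 7 + 4 + 7 = 42 days.
By Gamma–Poisson conjugacy, the posterior is Gamma(α + Σx, β + Σt) = Gamma(23 + 104, 18 + 42) = Gamma(127, 60).
Posterior mode = (α'−1)/β' = 126/60 = 21/10.

21/10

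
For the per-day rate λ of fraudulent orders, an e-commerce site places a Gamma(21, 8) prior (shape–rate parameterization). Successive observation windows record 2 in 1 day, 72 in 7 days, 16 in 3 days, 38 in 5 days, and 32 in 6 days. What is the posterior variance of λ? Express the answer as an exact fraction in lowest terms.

Total count: 2 + 72 + 16 + 38 + 32 = 160.
Total exposure: 1 + 7 + 3 + 5 + 6 = 22 days.
Posterior: α' = 21 + 160 = 181, β' = 8 + 22 = 30.
Posterior variance = α'/β'² = 181/900.

181/900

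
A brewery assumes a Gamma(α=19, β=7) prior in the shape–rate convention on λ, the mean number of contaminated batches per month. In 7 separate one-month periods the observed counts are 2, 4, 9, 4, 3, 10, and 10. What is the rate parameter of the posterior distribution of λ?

Total count: 2 + 4 + 9 + 4 + 3 + 10 + 10 = 42.
Total exposure: 7 months.
Posterior: α' = 19 + 42 = 61, β' = 7 + 7 = 14.

14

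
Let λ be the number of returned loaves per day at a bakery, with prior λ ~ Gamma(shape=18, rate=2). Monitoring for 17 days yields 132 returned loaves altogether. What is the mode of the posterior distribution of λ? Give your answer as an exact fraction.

149/19

Total count 132 over total exposure 17 days.
Gamma(α, β) with Poisson data over total exposure Σt gives posterior Gamma(α+Σx, β+Σt) = Gamma(150, 19).
Posterior mode = (α'−1)/β' = 149/19.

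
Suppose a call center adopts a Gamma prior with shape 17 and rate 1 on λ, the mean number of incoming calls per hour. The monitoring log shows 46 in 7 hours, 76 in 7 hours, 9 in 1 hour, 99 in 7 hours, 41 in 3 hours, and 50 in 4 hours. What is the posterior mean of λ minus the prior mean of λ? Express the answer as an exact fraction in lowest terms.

-86/15

Total count: 46 + 76 + 9 + 99 + 41 + 50 = 321.
Total exposure: 7 + 7 + 1 + 7 + 3 + 4 = 29 hours.
The Gamma prior is conjugate for the Poisson rate, so λ | data ~ Gamma(17+321, 1+29) = Gamma(338, 30).
Posterior mean = 338/30 = 169/15; prior mean = 17/1 = 17. Difference = 169/15 − 17 = -86/15.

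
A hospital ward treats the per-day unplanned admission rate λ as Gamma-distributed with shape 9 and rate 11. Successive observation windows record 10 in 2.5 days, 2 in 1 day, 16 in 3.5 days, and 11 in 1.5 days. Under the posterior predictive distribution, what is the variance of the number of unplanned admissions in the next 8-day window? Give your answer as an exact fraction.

Total count: 10 + 2 + 16 + 11 = 39.
Total exposure: 2.5 + 1 + 3.5 + 1.5 = 8.5 days.
By Gamma–Poisson conjugacy, the posterior is Gamma(α + Σx, β + Σt) = Gamma(9 + 39, 11 + 8.5) = Gamma(48, 39/2).
The posterior predictive for a window of length T is Negative Binomial with variance T·α'·(β'+T)/β'² = 8·48·(55/2)/(1521/4) = 14080/507.

14080/507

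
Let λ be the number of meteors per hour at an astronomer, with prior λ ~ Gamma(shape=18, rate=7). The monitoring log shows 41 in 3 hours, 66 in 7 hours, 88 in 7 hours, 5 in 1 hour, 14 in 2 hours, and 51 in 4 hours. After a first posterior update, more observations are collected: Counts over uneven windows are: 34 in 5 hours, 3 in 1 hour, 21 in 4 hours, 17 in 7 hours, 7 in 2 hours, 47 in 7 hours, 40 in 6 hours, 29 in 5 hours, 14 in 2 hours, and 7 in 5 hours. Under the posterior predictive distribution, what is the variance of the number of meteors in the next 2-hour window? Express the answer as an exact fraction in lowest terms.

Total count: 41 + 66 + 88 + 5 + 14 + 51 = 265.
Total exposure: 3 + 7 + 7 + 1 + 2 + 4 = 24 hours.
After the first batch: Gamma(18 + 265, 7 + 24) = Gamma(283, 31).
Total count: 34 + 3 + 21 + 17 + 7 + 47 + 40 + 29 + 14 + 7 = 219.
Total exposure: 5 + 1 + 4 + 7 + 2 + 7 + 6 + 5 + 2 + 5 = 44 hours.
After the second batch: Gamma(283 + 219, 31 + 44) = Gamma(502, 75).
The posterior predictive for a window of length T is Negative Binomial with variance T·α'·(β'+T)/β'² = 2·502·77/5625 = 77308/5625.

77308/5625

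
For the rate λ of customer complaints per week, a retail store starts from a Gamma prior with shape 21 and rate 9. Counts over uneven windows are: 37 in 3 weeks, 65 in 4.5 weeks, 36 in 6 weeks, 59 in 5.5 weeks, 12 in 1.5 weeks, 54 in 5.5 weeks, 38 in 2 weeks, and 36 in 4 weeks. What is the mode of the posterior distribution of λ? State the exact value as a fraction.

357/41

Total count: 37 + 65 + 36 + 59 + 12 + 54 + 38 + 36 = 337.
Total exposure: 3 + 4.5 + 6 + 5.5 + 1.5 + 5.5 + 2 + 4 = 32 weeks.
Conjugate update: add total count to the shape and total exposure to the rate, giving Gamma(358, 41).
Posterior mode = (α'−1)/β' = 357/41.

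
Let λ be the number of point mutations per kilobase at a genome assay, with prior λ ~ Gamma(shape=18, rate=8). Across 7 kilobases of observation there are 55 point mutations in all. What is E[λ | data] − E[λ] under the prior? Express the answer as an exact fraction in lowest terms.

Total count 55 over total exposure 7 kilobases.
Gamma(α, β) with Poisson data over total exposure Σt gives posterior Gamma(α+Σx, β+Σt) = Gamma(73, 15).
Posterior mean = 73/15 = 73/15; prior mean = 18/8 = 9/4. Difference = 73/15 − 9/4 = 157/60.

157/60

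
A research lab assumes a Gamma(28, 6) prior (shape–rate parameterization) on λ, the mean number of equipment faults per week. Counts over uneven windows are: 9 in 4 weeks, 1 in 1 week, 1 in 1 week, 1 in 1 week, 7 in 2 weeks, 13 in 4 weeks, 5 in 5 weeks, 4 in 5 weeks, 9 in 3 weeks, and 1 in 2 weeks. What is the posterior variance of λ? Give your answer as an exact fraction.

Total count: 9 + 1 + 1 + 1 + 7 + 13 + 5 + 4 + 9 + 1 = 51.
Total exposure: 4 + 1 + 1 + 1 + 2 + 4 + 5 + 5 + 3 + 2 = 28 weeks.
Conjugate update: add total count to the shape and total exposure to the rate, giving Gamma(79, 34).
Posterior variance = α'/β'² = 79/1156.

79/1156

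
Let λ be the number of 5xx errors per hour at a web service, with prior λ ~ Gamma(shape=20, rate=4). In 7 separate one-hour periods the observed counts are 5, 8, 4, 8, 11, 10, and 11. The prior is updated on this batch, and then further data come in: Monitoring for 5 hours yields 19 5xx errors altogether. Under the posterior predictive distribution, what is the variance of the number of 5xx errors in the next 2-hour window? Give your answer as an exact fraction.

Total count: 5 + 8 + 4 + 8 + 11 + 10 + 11 = 57.
Total exposure: 7 hours.
After the first batch: Gamma(20 + 57, 4 + 7) = Gamma(77, 11).
Total count 19 over total exposure 5 hours.
After the second batch: Gamma(77 + 19, 11 + 5) = Gamma(96, 16).
The posterior predictive for a window of length T is Negative Binomial with variance T·α'·(β'+T)/β'² = 2·96·18/256 = 27/2.

27/2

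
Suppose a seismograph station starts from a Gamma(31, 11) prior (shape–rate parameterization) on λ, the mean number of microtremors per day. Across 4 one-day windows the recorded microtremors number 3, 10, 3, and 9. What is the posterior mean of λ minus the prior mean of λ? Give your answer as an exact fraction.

Total count: 3 + 10 + 3 + 9 = 25.
Total exposure: 4 days.
Posterior: α' = 31 + 25 = 56, β' = 11 + 4 = 15.
Posterior mean = 56/15 = 56/15; prior mean = 31/11 = 31/11. Difference = 56/15 − 31/11 = 151/165.

151/165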